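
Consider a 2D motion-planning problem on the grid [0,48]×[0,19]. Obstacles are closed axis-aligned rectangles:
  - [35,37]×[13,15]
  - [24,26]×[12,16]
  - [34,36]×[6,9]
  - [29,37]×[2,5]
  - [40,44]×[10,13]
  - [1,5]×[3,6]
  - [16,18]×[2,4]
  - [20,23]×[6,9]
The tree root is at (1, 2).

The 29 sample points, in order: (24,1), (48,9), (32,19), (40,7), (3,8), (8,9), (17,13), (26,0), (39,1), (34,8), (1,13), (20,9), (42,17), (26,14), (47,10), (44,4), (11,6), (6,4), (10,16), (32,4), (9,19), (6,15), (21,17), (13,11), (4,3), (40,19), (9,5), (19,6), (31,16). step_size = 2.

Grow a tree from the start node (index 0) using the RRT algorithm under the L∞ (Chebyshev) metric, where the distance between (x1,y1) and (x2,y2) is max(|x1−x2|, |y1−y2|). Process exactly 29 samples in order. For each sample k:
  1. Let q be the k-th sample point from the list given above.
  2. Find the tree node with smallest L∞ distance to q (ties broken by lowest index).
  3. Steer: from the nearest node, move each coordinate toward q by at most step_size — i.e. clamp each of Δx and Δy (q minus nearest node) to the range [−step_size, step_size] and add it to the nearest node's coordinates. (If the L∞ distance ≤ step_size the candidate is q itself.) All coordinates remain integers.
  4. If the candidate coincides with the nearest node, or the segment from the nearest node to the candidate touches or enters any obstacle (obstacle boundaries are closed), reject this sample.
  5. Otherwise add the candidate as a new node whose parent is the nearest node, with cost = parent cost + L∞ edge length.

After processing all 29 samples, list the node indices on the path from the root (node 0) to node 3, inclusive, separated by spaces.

1. q=(24,1) nearest=0 d=23 new=(3,1) → add node 1 parent=0 cost=2
2. q=(48,9) nearest=1 d=45 new=(5,3) → blocked by [1,5]×[3,6], reject
3. q=(32,19) nearest=1 d=29 new=(5,3) → blocked by [1,5]×[3,6], reject
4. q=(40,7) nearest=1 d=37 new=(5,3) → blocked by [1,5]×[3,6], reject
5. q=(3,8) nearest=0 d=6 new=(3,4) → blocked by [1,5]×[3,6], reject
6. q=(8,9) nearest=0 d=7 new=(3,4) → blocked by [1,5]×[3,6], reject
7. q=(17,13) nearest=1 d=14 new=(5,3) → blocked by [1,5]×[3,6], reject
8. q=(26,0) nearest=1 d=23 new=(5,0) → add node 2 parent=1 cost=4
9. q=(39,1) nearest=2 d=34 new=(7,1) → add node 3 parent=2 cost=6
10. q=(34,8) nearest=3 d=27 new=(9,3) → add node 4 parent=3 cost=8
11. q=(1,13) nearest=4 d=10 new=(7,5) → add node 5 parent=4 cost=10
12. q=(20,9) nearest=4 d=11 new=(11,5) → add node 6 parent=4 cost=10
13. q=(42,17) nearest=6 d=31 new=(13,7) → add node 7 parent=6 cost=12
14. q=(26,14) nearest=7 d=13 new=(15,9) → add node 8 parent=7 cost=14
15. q=(47,10) nearest=8 d=32 new=(17,10) → add node 9 parent=8 cost=16
16. q=(44,4) nearest=9 d=27 new=(19,8) → add node 10 parent=9 cost=18
17. q=(11,6) nearest=6 d=1 new=(11,6) → add node 11 parent=6 cost=11
18. q=(6,4) nearest=5 d=1 new=(6,4) → add node 12 parent=5 cost=11
19. q=(10,16) nearest=8 d=7 new=(13,11) → add node 13 parent=8 cost=16
20. q=(32,4) nearest=10 d=13 new=(21,6) → blocked by [20,23]×[6,9], reject
21. q=(9,19) nearest=13 d=8 new=(11,13) → add node 14 parent=13 cost=18
22. q=(6,15) nearest=14 d=5 new=(9,15) → add node 15 parent=14 cost=20
23. q=(21,17) nearest=9 d=7 new=(19,12) → add node 16 parent=9 cost=18
24. q=(13,11) nearest=13 d=0 → coincident, reject
25. q=(4,3) nearest=1 d=2 new=(4,3) → blocked by [1,5]×[3,6], reject
26. q=(40,19) nearest=10 d=21 new=(21,10) → blocked by [20,23]×[6,9], reject
27. q=(9,5) nearest=4 d=2 new=(9,5) → add node 17 parent=4 cost=10
28. q=(19,6) nearest=10 d=2 new=(19,6) → add node 18 parent=10 cost=20
29. q=(31,16) nearest=10 d=12 new=(21,10) → blocked by [20,23]×[6,9], reject

Path: 0 1 2 3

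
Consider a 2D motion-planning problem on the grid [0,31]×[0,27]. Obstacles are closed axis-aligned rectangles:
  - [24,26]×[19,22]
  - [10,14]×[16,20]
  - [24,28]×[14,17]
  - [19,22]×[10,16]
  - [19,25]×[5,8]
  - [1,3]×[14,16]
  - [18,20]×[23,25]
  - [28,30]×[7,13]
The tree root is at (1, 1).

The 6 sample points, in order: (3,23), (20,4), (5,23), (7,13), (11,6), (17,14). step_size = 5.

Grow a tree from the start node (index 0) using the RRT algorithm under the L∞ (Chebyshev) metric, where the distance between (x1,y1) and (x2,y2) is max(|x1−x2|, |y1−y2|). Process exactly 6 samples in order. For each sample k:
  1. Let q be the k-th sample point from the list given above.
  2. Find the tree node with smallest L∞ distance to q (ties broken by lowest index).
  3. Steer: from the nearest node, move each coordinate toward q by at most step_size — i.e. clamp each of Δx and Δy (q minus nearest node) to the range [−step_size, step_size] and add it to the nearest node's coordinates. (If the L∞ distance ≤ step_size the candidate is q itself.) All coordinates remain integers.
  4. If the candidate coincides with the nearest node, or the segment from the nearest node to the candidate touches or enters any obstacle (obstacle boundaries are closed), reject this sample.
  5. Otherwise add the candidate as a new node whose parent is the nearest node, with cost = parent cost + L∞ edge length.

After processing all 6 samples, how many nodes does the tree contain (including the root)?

1. q=(3,23) nearest=0 d=22 new=(3,6) → add node 1 parent=0 cost=5
2. q=(20,4) nearest=1 d=17 new=(8,4) → add node 2 parent=1 cost=10
3. q=(5,23) nearest=1 d=17 new=(5,11) → add node 3 parent=1 cost=10
4. q=(7,13) nearest=3 d=2 new=(7,13) → add node 4 parent=3 cost=12
5. q=(11,6) nearest=2 d=3 new=(11,6) → add node 5 parent=2 cost=13
6. q=(17,14) nearest=5 d=8 new=(16,11) → add node 6 parent=5 cost=18

Node count: 7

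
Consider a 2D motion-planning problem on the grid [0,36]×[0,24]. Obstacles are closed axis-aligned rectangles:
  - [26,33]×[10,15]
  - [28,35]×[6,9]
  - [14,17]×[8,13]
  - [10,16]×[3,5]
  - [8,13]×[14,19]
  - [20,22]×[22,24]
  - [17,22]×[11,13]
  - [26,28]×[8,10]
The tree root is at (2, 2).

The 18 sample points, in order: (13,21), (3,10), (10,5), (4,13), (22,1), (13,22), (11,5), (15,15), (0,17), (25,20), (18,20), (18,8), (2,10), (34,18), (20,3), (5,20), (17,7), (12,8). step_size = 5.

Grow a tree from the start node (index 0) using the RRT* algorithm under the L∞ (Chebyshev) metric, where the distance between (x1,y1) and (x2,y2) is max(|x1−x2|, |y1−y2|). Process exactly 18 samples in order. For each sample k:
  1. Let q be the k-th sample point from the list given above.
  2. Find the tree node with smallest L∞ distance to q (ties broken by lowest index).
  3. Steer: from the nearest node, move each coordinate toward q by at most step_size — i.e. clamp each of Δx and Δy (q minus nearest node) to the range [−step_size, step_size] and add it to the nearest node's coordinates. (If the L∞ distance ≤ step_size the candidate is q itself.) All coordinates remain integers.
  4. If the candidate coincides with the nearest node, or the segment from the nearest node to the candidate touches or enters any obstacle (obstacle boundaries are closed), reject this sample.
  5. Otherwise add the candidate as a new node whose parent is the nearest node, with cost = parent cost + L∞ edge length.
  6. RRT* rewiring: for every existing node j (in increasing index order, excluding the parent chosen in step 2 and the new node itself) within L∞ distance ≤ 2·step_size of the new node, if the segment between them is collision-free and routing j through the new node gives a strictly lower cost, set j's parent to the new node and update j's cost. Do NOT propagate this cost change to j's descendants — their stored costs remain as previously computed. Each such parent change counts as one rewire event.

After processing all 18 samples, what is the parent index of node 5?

Parent of node 5: 3

1. q=(13,21) nearest=0 d=19 new=(7,7) → add node 1 parent=0 cost=5
2. q=(3,10) nearest=1 d=4 new=(3,10) → add node 2 parent=1 cost=9
3. q=(10,5) nearest=1 d=3 new=(10,5) → blocked by [10,16]×[3,5], reject
4. q=(4,13) nearest=2 d=3 new=(4,13) → add node 3 parent=2 cost=12
5. q=(22,1) nearest=1 d=15 new=(12,2) → blocked by [10,16]×[3,5], reject
6. q=(13,22) nearest=3 d=9 new=(9,18) → blocked by [8,13]×[14,19], reject
7. q=(11,5) nearest=1 d=4 new=(11,5) → blocked by [10,16]×[3,5], reject
8. q=(15,15) nearest=1 d=8 new=(12,12) → add node 4 parent=1 cost=10
9. q=(0,17) nearest=3 d=4 new=(0,17) → add node 5 parent=3 cost=16
10. q=(25,20) nearest=4 d=13 new=(17,17) → add node 6 parent=4 cost=15
11. q=(18,20) nearest=6 d=3 new=(18,20) → add node 7 parent=6 cost=18
12. q=(18,8) nearest=4 d=6 new=(17,8) → blocked by [14,17]×[8,13], reject
13. q=(2,10) nearest=2 d=1 new=(2,10) → add node 8 parent=2 cost=10
14. q=(34,18) nearest=7 d=16 new=(23,18) → add node 9 parent=7 cost=23
15. q=(20,3) nearest=4 d=9 new=(17,7) → blocked by [14,17]×[8,13], reject
16. q=(5,20) nearest=5 d=5 new=(5,20) → add node 10 parent=5 cost=21
17. q=(17,7) nearest=4 d=5 new=(17,7) → blocked by [14,17]×[8,13], reject
18. q=(12,8) nearest=4 d=4 new=(12,8) → add node 11 parent=4 cost=14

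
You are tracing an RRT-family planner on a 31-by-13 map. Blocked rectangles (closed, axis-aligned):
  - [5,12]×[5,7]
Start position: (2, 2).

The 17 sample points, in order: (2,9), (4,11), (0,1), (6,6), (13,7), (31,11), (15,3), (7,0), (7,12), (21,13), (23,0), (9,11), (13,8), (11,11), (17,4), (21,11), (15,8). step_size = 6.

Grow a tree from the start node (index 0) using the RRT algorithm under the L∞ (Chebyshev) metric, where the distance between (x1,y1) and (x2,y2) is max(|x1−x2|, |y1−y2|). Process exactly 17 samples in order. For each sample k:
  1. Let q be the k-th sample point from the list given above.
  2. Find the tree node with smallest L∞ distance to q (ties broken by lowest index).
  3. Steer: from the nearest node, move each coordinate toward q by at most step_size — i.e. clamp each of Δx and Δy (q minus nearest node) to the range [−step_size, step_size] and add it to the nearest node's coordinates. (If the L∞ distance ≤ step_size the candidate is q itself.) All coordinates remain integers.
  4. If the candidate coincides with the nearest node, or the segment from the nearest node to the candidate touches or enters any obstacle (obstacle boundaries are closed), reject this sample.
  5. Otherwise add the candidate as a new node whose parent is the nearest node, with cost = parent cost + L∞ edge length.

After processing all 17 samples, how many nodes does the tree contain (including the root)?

Node count: 15

1. q=(2,9) nearest=0 d=7 new=(2,8) → add node 1 parent=0 cost=6
2. q=(4,11) nearest=1 d=3 new=(4,11) → add node 2 parent=1 cost=9
3. q=(0,1) nearest=0 d=2 new=(0,1) → add node 3 parent=0 cost=2
4. q=(6,6) nearest=0 d=4 new=(6,6) → blocked by [5,12]×[5,7], reject
5. q=(13,7) nearest=2 d=9 new=(10,7) → blocked by [5,12]×[5,7], reject
6. q=(31,11) nearest=2 d=27 new=(10,11) → add node 4 parent=2 cost=15
7. q=(15,3) nearest=4 d=8 new=(15,5) → add node 5 parent=4 cost=21
8. q=(7,0) nearest=0 d=5 new=(7,0) → add node 6 parent=0 cost=5
9. q=(7,12) nearest=2 d=3 new=(7,12) → add node 7 parent=2 cost=12
10. q=(21,13) nearest=5 d=8 new=(21,11) → add node 8 parent=5 cost=27
11. q=(23,0) nearest=5 d=8 new=(21,0) → add node 9 parent=5 cost=27
12. q=(9,11) nearest=4 d=1 new=(9,11) → add node 10 parent=4 cost=16
13. q=(13,8) nearest=4 d=3 new=(13,8) → add node 11 parent=4 cost=18
14. q=(11,11) nearest=4 d=1 new=(11,11) → add node 12 parent=4 cost=16
15. q=(17,4) nearest=5 d=2 new=(17,4) → add node 13 parent=5 cost=23
16. q=(21,11) nearest=8 d=0 → coincident, reject
17. q=(15,8) nearest=11 d=2 new=(15,8) → add node 14 parent=11 cost=20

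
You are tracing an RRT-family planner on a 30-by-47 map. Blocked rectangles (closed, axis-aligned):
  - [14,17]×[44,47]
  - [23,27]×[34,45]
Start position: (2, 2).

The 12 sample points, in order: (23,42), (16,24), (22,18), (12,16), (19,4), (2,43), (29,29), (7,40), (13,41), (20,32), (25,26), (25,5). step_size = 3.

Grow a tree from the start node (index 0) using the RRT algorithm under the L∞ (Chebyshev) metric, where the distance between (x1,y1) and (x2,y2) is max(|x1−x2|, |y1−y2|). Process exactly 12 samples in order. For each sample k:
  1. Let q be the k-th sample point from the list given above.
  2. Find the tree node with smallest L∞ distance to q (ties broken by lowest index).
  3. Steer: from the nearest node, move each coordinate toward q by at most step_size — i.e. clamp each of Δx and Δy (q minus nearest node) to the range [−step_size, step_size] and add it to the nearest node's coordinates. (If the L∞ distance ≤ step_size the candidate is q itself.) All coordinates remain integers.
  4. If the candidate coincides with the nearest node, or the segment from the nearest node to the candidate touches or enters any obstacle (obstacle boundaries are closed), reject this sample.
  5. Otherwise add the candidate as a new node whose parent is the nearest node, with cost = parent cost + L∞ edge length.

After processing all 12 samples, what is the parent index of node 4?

1. q=(23,42) nearest=0 d=40 new=(5,5) → add node 1 parent=0 cost=3
2. q=(16,24) nearest=1 d=19 new=(8,8) → add node 2 parent=1 cost=6
3. q=(22,18) nearest=2 d=14 new=(11,11) → add node 3 parent=2 cost=9
4. q=(12,16) nearest=3 d=5 new=(12,14) → add node 4 parent=3 cost=12
5. q=(19,4) nearest=3 d=8 new=(14,8) → add node 5 parent=3 cost=12
6. q=(2,43) nearest=4 d=29 new=(9,17) → add node 6 parent=4 cost=15
7. q=(29,29) nearest=4 d=17 new=(15,17) → add node 7 parent=4 cost=15
8. q=(7,40) nearest=6 d=23 new=(7,20) → add node 8 parent=6 cost=18
9. q=(13,41) nearest=8 d=21 new=(10,23) → add node 9 parent=8 cost=21
10. q=(20,32) nearest=9 d=10 new=(13,26) → add node 10 parent=9 cost=24
11. q=(25,26) nearest=7 d=10 new=(18,20) → add node 11 parent=7 cost=18
12. q=(25,5) nearest=5 d=11 new=(17,5) → add node 12 parent=5 cost=15

Parent of node 4: 3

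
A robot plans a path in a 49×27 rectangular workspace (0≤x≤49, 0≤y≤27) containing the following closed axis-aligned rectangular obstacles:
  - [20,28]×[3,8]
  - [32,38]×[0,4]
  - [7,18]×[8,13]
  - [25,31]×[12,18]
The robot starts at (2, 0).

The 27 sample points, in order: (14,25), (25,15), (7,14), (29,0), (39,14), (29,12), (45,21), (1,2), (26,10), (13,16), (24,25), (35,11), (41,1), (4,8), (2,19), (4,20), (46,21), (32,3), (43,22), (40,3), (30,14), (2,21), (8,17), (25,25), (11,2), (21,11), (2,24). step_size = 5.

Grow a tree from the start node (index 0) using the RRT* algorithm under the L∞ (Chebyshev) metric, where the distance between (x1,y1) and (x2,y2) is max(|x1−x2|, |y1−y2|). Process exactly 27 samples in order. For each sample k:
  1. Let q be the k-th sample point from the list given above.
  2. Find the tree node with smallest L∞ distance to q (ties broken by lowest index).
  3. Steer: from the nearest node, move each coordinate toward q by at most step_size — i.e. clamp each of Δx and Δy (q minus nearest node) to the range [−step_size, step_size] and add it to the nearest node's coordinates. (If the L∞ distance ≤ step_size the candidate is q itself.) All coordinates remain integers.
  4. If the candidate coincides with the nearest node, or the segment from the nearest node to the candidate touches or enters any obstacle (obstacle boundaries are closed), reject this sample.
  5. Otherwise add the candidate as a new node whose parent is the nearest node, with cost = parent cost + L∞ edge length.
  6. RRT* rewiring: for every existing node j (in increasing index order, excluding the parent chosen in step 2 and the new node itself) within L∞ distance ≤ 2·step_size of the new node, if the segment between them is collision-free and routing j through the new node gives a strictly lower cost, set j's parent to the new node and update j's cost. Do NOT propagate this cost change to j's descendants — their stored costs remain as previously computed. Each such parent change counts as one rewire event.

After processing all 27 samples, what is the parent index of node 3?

Parent of node 3: 2

1. q=(14,25) nearest=0 d=25 new=(7,5) → add node 1 parent=0 cost=5
2. q=(25,15) nearest=1 d=18 new=(12,10) → blocked by [7,18]×[8,13], reject
3. q=(7,14) nearest=1 d=9 new=(7,10) → blocked by [7,18]×[8,13], reject
4. q=(29,0) nearest=1 d=22 new=(12,0) → add node 2 parent=1 cost=10
5. q=(39,14) nearest=2 d=27 new=(17,5) → add node 3 parent=2 cost=15
6. q=(29,12) nearest=3 d=12 new=(22,10) → blocked by [20,28]×[3,8], reject
7. q=(45,21) nearest=3 d=28 new=(22,10) → blocked by [20,28]×[3,8], reject
8. q=(1,2) nearest=0 d=2 new=(1,2) → add node 4 parent=0 cost=2
9. q=(26,10) nearest=3 d=9 new=(22,10) → blocked by [20,28]×[3,8], reject
10. q=(13,16) nearest=1 d=11 new=(12,10) → blocked by [7,18]×[8,13], reject
11. q=(24,25) nearest=1 d=20 new=(12,10) → blocked by [7,18]×[8,13], reject
12. q=(35,11) nearest=3 d=18 new=(22,10) → blocked by [20,28]×[3,8], reject
13. q=(41,1) nearest=3 d=24 new=(22,1) → add node 5 parent=3 cost=20
14. q=(4,8) nearest=1 d=3 new=(4,8) → add node 6 parent=1 cost=8
15. q=(2,19) nearest=6 d=11 new=(2,13) → add node 7 parent=6 cost=13
16. q=(4,20) nearest=7 d=7 new=(4,18) → add node 8 parent=7 cost=18
17. q=(46,21) nearest=5 d=24 new=(27,6) → blocked by [20,28]×[3,8], reject
18. q=(32,3) nearest=5 d=10 new=(27,3) → blocked by [20,28]×[3,8], reject
19. q=(43,22) nearest=5 d=21 new=(27,6) → blocked by [20,28]×[3,8], reject
20. q=(40,3) nearest=5 d=18 new=(27,3) → blocked by [20,28]×[3,8], reject
21. q=(30,14) nearest=3 d=13 new=(22,10) → blocked by [20,28]×[3,8], reject
22. q=(2,21) nearest=8 d=3 new=(2,21) → add node 9 parent=8 cost=21
23. q=(8,17) nearest=8 d=4 new=(8,17) → add node 10 parent=8 cost=22
24. q=(25,25) nearest=10 d=17 new=(13,22) → add node 11 parent=10 cost=27
25. q=(11,2) nearest=2 d=2 new=(11,2) → add node 12 parent=2 cost=12
26. q=(21,11) nearest=3 d=6 new=(21,10) → add node 13 parent=3 cost=20
27. q=(2,24) nearest=9 d=3 new=(2,24) → add node 14 parent=9 cost=24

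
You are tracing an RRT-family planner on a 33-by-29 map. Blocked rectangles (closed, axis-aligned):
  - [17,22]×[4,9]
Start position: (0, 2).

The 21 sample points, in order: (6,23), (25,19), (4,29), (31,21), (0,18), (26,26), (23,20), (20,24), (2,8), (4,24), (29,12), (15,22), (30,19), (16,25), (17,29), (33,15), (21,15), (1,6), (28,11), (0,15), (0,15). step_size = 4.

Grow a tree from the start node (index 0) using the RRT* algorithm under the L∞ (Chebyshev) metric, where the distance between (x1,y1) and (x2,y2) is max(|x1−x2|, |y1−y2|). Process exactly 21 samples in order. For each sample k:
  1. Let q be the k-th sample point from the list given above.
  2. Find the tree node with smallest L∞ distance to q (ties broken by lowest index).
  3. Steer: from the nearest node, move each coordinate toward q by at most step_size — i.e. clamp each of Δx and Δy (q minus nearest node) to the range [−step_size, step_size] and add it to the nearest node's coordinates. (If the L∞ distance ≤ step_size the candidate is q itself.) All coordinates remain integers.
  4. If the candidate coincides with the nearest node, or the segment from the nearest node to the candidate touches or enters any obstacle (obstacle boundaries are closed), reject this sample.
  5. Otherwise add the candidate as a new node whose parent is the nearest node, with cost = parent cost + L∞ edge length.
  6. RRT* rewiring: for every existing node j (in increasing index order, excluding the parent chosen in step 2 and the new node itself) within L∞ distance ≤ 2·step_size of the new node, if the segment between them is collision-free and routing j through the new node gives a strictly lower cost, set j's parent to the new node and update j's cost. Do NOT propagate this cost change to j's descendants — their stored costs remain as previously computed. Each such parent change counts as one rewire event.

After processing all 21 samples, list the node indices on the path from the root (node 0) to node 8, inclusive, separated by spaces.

1. q=(6,23) nearest=0 d=21 new=(4,6) → add node 1 parent=0 cost=4
2. q=(25,19) nearest=1 d=21 new=(8,10) → add node 2 parent=1 cost=8
3. q=(4,29) nearest=2 d=19 new=(4,14) → add node 3 parent=2 cost=12
4. q=(31,21) nearest=2 d=23 new=(12,14) → add node 4 parent=2 cost=12
5. q=(0,18) nearest=3 d=4 new=(0,18) → add node 5 parent=3 cost=16
6. q=(26,26) nearest=4 d=14 new=(16,18) → add node 6 parent=4 cost=16
7. q=(23,20) nearest=6 d=7 new=(20,20) → add node 7 parent=6 cost=20
8. q=(20,24) nearest=7 d=4 new=(20,24) → add node 8 parent=7 cost=24
9. q=(2,8) nearest=1 d=2 new=(2,8) → add node 9 parent=1 cost=6
10. q=(4,24) nearest=5 d=6 new=(4,22) → add node 10 parent=5 cost=20
11. q=(29,12) nearest=7 d=9 new=(24,16) → add node 11 parent=7 cost=24
12. q=(15,22) nearest=6 d=4 new=(15,22) → add node 12 parent=6 cost=20
13. q=(30,19) nearest=11 d=6 new=(28,19) → add node 13 parent=11 cost=28
14. q=(16,25) nearest=12 d=3 new=(16,25) → add node 14 parent=12 cost=23
15. q=(17,29) nearest=14 d=4 new=(17,29) → add node 15 parent=14 cost=27
16. q=(33,15) nearest=13 d=5 new=(32,15) → add node 16 parent=13 cost=32
17. q=(21,15) nearest=11 d=3 new=(21,15) → add node 17 parent=11 cost=27
18. q=(1,6) nearest=9 d=2 new=(1,6) → add node 18 parent=9 cost=8
19. q=(28,11) nearest=16 d=4 new=(28,11) → add node 19 parent=16 cost=36
20. q=(0,15) nearest=5 d=3 new=(0,15) → add node 20 parent=5 cost=19
21. q=(0,15) nearest=20 d=0 → coincident, reject

Path: 0 1 2 4 6 7 8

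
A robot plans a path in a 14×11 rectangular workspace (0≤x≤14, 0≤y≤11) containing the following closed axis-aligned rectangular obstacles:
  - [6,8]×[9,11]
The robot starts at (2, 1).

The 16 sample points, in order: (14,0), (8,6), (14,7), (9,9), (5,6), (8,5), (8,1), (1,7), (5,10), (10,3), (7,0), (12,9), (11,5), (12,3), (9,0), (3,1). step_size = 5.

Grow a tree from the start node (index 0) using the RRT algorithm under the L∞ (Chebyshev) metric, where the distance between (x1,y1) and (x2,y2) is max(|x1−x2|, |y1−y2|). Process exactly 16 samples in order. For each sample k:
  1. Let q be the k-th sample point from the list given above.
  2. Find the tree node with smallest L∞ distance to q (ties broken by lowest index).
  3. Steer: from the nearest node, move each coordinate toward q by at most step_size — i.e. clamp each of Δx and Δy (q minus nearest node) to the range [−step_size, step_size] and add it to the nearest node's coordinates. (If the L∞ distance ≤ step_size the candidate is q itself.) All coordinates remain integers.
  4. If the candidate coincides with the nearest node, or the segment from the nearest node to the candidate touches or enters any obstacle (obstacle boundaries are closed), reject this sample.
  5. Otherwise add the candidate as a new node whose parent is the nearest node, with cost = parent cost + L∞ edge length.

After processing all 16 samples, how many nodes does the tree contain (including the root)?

1. q=(14,0) nearest=0 d=12 new=(7,0) → add node 1 parent=0 cost=5
2. q=(8,6) nearest=0 d=6 new=(7,6) → add node 2 parent=0 cost=5
3. q=(14,7) nearest=1 d=7 new=(12,5) → add node 3 parent=1 cost=10
4. q=(9,9) nearest=2 d=3 new=(9,9) → add node 4 parent=2 cost=8
5. q=(5,6) nearest=2 d=2 new=(5,6) → add node 5 parent=2 cost=7
6. q=(8,5) nearest=2 d=1 new=(8,5) → add node 6 parent=2 cost=6
7. q=(8,1) nearest=1 d=1 new=(8,1) → add node 7 parent=1 cost=6
8. q=(1,7) nearest=5 d=4 new=(1,7) → add node 8 parent=5 cost=11
9. q=(5,10) nearest=2 d=4 new=(5,10) → add node 9 parent=2 cost=9
10. q=(10,3) nearest=3 d=2 new=(10,3) → add node 10 parent=3 cost=12
11. q=(7,0) nearest=1 d=0 → coincident, reject
12. q=(12,9) nearest=4 d=3 new=(12,9) → add node 11 parent=4 cost=11
13. q=(11,5) nearest=3 d=1 new=(11,5) → add node 12 parent=3 cost=11
14. q=(12,3) nearest=3 d=2 new=(12,3) → add node 13 parent=3 cost=12
15. q=(9,0) nearest=7 d=1 new=(9,0) → add node 14 parent=7 cost=7
16. q=(3,1) nearest=0 d=1 new=(3,1) → add node 15 parent=0 cost=1

Node count: 16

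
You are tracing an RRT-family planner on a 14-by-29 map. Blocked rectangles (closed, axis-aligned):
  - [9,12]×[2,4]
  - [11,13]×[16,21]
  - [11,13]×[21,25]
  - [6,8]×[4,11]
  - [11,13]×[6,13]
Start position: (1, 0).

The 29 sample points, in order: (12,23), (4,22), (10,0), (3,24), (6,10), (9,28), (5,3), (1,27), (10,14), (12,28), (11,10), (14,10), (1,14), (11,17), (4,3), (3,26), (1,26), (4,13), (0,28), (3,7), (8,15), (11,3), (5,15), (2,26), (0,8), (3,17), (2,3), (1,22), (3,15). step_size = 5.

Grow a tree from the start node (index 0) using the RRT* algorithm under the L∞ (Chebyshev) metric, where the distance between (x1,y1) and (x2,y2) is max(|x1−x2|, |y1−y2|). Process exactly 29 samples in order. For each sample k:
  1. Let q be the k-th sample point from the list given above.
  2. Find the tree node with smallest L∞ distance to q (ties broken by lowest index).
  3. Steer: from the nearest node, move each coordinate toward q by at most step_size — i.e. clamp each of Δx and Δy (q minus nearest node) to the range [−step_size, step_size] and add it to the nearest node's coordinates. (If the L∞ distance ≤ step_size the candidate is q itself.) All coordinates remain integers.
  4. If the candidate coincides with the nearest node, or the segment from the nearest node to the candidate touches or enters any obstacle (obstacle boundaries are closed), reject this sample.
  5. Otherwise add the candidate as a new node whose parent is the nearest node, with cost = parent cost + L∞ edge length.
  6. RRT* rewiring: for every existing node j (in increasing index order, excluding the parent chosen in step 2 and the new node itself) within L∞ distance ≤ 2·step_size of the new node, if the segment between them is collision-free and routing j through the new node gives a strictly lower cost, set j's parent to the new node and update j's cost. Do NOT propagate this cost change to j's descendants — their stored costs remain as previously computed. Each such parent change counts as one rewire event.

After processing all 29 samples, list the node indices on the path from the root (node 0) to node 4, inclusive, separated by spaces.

1. q=(12,23) nearest=0 d=23 new=(6,5) → blocked by [6,8]×[4,11], reject
2. q=(4,22) nearest=0 d=22 new=(4,5) → add node 1 parent=0 cost=5
3. q=(10,0) nearest=1 d=6 new=(9,0) → add node 2 parent=1 cost=10
4. q=(3,24) nearest=1 d=19 new=(3,10) → add node 3 parent=1 cost=10
5. q=(6,10) nearest=3 d=3 new=(6,10) → blocked by [6,8]×[4,11], reject
6. q=(9,28) nearest=3 d=18 new=(8,15) → add node 4 parent=3 cost=15
7. q=(5,3) nearest=1 d=2 new=(5,3) → add node 5 parent=1 cost=7
8. q=(1,27) nearest=4 d=12 new=(3,20) → add node 6 parent=4 cost=20
9. q=(10,14) nearest=4 d=2 new=(10,14) → add node 7 parent=4 cost=17
10. q=(12,28) nearest=6 d=9 new=(8,25) → add node 8 parent=6 cost=25
11. q=(11,10) nearest=7 d=4 new=(11,10) → blocked by [11,13]×[6,13], reject
12. q=(14,10) nearest=7 d=4 new=(14,10) → blocked by [11,13]×[6,13], reject
13. q=(1,14) nearest=3 d=4 new=(1,14) → add node 9 parent=3 cost=14
14. q=(11,17) nearest=4 d=3 new=(11,17) → blocked by [11,13]×[16,21], reject
15. q=(4,3) nearest=5 d=1 new=(4,3) → add node 10 parent=5 cost=8
16. q=(3,26) nearest=8 d=5 new=(3,26) → add node 11 parent=8 cost=30
17. q=(1,26) nearest=11 d=2 new=(1,26) → add node 12 parent=11 cost=32
18. q=(4,13) nearest=3 d=3 new=(4,13) → add node 13 parent=3 cost=13
19. q=(0,28) nearest=12 d=2 new=(0,28) → add node 14 parent=12 cost=34
20. q=(3,7) nearest=1 d=2 new=(3,7) → add node 15 parent=1 cost=7
21. q=(8,15) nearest=4 d=0 → coincident, reject
22. q=(11,3) nearest=2 d=3 new=(11,3) → blocked by [9,12]×[2,4], reject
23. q=(5,15) nearest=13 d=2 new=(5,15) → add node 16 parent=13 cost=15
24. q=(2,26) nearest=11 d=1 new=(2,26) → add node 17 parent=11 cost=31; rewire 14→17 (33<34)
25. q=(0,8) nearest=3 d=3 new=(0,8) → add node 18 parent=3 cost=13
26. q=(3,17) nearest=16 d=2 new=(3,17) → add node 19 parent=16 cost=17; rewire 11→19 (26<30); rewire 12→19 (26<32); rewire 17→19 (26<31)
27. q=(2,3) nearest=1 d=2 new=(2,3) → add node 20 parent=1 cost=7; rewire 18→20 (12<13)
28. q=(1,22) nearest=6 d=2 new=(1,22) → add node 21 parent=6 cost=22; rewire 14→21 (28<33)
29. q=(3,15) nearest=9 d=2 new=(3,15) → add node 22 parent=9 cost=16

Path: 0 1 3 4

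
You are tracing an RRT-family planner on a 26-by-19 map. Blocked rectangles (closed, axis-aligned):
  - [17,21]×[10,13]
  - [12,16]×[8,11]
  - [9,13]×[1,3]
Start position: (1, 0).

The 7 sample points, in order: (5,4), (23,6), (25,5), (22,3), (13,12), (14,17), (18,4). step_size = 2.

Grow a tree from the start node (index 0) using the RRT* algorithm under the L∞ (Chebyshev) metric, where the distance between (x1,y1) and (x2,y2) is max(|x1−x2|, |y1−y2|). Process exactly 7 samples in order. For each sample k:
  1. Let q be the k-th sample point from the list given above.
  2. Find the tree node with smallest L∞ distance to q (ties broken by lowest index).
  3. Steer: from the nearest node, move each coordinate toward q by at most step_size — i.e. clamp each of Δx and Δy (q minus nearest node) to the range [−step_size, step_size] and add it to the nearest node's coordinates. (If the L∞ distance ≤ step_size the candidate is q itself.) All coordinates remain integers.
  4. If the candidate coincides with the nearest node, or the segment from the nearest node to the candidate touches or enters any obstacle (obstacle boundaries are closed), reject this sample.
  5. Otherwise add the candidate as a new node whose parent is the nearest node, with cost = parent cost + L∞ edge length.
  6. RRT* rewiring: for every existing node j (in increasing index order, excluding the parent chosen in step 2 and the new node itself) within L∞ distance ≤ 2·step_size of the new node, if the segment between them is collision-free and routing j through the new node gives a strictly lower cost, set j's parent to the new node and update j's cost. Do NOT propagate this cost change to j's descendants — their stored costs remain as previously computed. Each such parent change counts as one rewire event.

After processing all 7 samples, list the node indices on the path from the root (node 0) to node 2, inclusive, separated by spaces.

Path: 0 1 2

1. q=(5,4) nearest=0 d=4 new=(3,2) → add node 1 parent=0 cost=2
2. q=(23,6) nearest=1 d=20 new=(5,4) → add node 2 parent=1 cost=4
3. q=(25,5) nearest=2 d=20 new=(7,5) → add node 3 parent=2 cost=6
4. q=(22,3) nearest=3 d=15 new=(9,3) → blocked by [9,13]×[1,3], reject
5. q=(13,12) nearest=3 d=7 new=(9,7) → add node 4 parent=3 cost=8
6. q=(14,17) nearest=4 d=10 new=(11,9) → add node 5 parent=4 cost=10
7. q=(18,4) nearest=5 d=7 new=(13,7) → blocked by [12,16]×[8,11], reject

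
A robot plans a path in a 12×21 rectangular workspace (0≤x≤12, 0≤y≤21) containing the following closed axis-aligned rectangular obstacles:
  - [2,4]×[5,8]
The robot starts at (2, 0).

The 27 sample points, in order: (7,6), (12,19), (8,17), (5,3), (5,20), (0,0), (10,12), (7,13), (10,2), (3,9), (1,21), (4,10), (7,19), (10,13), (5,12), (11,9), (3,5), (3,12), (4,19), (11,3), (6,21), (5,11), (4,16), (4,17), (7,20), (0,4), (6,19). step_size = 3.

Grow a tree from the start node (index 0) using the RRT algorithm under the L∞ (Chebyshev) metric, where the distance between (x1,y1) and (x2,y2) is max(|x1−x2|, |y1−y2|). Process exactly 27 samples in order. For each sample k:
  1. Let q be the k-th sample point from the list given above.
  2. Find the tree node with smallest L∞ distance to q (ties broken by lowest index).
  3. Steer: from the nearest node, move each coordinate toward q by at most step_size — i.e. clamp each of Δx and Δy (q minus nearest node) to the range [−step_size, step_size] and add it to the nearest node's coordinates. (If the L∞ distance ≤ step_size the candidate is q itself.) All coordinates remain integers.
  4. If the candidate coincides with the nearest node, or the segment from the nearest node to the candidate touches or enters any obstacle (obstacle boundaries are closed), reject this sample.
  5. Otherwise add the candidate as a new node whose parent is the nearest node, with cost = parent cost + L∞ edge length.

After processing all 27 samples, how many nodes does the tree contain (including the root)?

Node count: 24

1. q=(7,6) nearest=0 d=6 new=(5,3) → add node 1 parent=0 cost=3
2. q=(12,19) nearest=1 d=16 new=(8,6) → add node 2 parent=1 cost=6
3. q=(8,17) nearest=2 d=11 new=(8,9) → add node 3 parent=2 cost=9
4. q=(5,3) nearest=1 d=0 → coincident, reject
5. q=(5,20) nearest=3 d=11 new=(5,12) → add node 4 parent=3 cost=12
6. q=(0,0) nearest=0 d=2 new=(0,0) → add node 5 parent=0 cost=2
7. q=(10,12) nearest=3 d=3 new=(10,12) → add node 6 parent=3 cost=12
8. q=(7,13) nearest=4 d=2 new=(7,13) → add node 7 parent=4 cost=14
9. q=(10,2) nearest=2 d=4 new=(10,3) → add node 8 parent=2 cost=9
10. q=(3,9) nearest=4 d=3 new=(3,9) → add node 9 parent=4 cost=15
11. q=(1,21) nearest=7 d=8 new=(4,16) → add node 10 parent=7 cost=17
12. q=(4,10) nearest=9 d=1 new=(4,10) → add node 11 parent=9 cost=16
13. q=(7,19) nearest=10 d=3 new=(7,19) → add node 12 parent=10 cost=20
14. q=(10,13) nearest=6 d=1 new=(10,13) → add node 13 parent=6 cost=13
15. q=(5,12) nearest=4 d=0 → coincident, reject
16. q=(11,9) nearest=2 d=3 new=(11,9) → add node 14 parent=2 cost=9
17. q=(3,5) nearest=1 d=2 new=(3,5) → blocked by [2,4]×[5,8], reject
18. q=(3,12) nearest=4 d=2 new=(3,12) → add node 15 parent=4 cost=14
19. q=(4,19) nearest=10 d=3 new=(4,19) → add node 16 parent=10 cost=20
20. q=(11,3) nearest=8 d=1 new=(11,3) → add node 17 parent=8 cost=10
21. q=(6,21) nearest=12 d=2 new=(6,21) → add node 18 parent=12 cost=22
22. q=(5,11) nearest=4 d=1 new=(5,11) → add node 19 parent=4 cost=13
23. q=(4,16) nearest=10 d=0 → coincident, reject
24. q=(4,17) nearest=10 d=1 new=(4,17) → add node 20 parent=10 cost=18
25. q=(7,20) nearest=12 d=1 new=(7,20) → add node 21 parent=12 cost=21
26. q=(0,4) nearest=0 d=4 new=(0,3) → add node 22 parent=0 cost=3
27. q=(6,19) nearest=12 d=1 new=(6,19) → add node 23 parent=12 cost=21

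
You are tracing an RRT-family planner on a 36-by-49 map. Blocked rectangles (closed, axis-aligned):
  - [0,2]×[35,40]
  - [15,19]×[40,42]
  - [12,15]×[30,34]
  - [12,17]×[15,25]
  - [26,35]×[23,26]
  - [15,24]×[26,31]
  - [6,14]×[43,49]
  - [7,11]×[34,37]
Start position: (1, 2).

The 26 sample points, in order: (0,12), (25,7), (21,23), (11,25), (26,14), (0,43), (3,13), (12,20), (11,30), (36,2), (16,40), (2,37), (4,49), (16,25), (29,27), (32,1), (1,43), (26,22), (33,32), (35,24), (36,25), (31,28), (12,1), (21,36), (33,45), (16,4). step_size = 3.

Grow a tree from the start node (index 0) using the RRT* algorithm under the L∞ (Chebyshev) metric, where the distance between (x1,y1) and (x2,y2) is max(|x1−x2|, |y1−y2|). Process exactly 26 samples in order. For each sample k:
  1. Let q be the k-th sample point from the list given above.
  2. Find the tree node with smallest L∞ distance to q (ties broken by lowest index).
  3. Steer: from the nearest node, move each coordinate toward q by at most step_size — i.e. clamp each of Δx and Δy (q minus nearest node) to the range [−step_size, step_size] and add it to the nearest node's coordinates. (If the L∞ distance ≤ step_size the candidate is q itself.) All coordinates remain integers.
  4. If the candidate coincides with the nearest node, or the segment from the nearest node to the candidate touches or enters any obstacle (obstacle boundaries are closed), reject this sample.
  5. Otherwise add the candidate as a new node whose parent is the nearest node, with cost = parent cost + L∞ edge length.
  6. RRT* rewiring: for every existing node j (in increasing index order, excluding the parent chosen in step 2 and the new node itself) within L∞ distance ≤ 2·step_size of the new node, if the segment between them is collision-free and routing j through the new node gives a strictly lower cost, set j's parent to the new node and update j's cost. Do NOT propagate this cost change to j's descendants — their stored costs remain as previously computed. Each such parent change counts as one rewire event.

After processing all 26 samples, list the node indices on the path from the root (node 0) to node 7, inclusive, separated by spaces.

Path: 0 2 3 4 5 7

1. q=(0,12) nearest=0 d=10 new=(0,5) → add node 1 parent=0 cost=3
2. q=(25,7) nearest=0 d=24 new=(4,5) → add node 2 parent=0 cost=3
3. q=(21,23) nearest=2 d=18 new=(7,8) → add node 3 parent=2 cost=6
4. q=(11,25) nearest=3 d=17 new=(10,11) → add node 4 parent=3 cost=9
5. q=(26,14) nearest=4 d=16 new=(13,14) → add node 5 parent=4 cost=12
6. q=(0,43) nearest=5 d=29 new=(10,17) → blocked by [12,17]×[15,25], reject
7. q=(3,13) nearest=3 d=5 new=(4,11) → add node 6 parent=3 cost=9
8. q=(12,20) nearest=5 d=6 new=(12,17) → blocked by [12,17]×[15,25], reject
9. q=(11,30) nearest=5 d=16 new=(11,17) → blocked by [12,17]×[15,25], reject
10. q=(36,2) nearest=5 d=23 new=(16,11) → add node 7 parent=5 cost=15
11. q=(16,40) nearest=5 d=26 new=(16,17) → blocked by [12,17]×[15,25], reject
12. q=(2,37) nearest=5 d=23 new=(10,17) → blocked by [12,17]×[15,25], reject
13. q=(4,49) nearest=5 d=35 new=(10,17) → blocked by [12,17]×[15,25], reject
14. q=(16,25) nearest=5 d=11 new=(16,17) → blocked by [12,17]×[15,25], reject
15. q=(29,27) nearest=5 d=16 new=(16,17) → blocked by [12,17]×[15,25], reject
16. q=(32,1) nearest=7 d=16 new=(19,8) → add node 8 parent=7 cost=18
17. q=(1,43) nearest=5 d=29 new=(10,17) → blocked by [12,17]×[15,25], reject
18. q=(26,22) nearest=7 d=11 new=(19,14) → add node 9 parent=7 cost=18
19. q=(33,32) nearest=9 d=18 new=(22,17) → add node 10 parent=9 cost=21
20. q=(35,24) nearest=10 d=13 new=(25,20) → add node 11 parent=10 cost=24
21. q=(36,25) nearest=11 d=11 new=(28,23) → blocked by [26,35]×[23,26], reject
22. q=(31,28) nearest=11 d=8 new=(28,23) → blocked by [26,35]×[23,26], reject
23. q=(12,1) nearest=3 d=7 new=(10,5) → add node 12 parent=3 cost=9
24. q=(21,36) nearest=11 d=16 new=(22,23) → add node 13 parent=11 cost=27
25. q=(33,45) nearest=13 d=22 new=(25,26) → add node 14 parent=13 cost=30
26. q=(16,4) nearest=8 d=4 new=(16,5) → add node 15 parent=8 cost=21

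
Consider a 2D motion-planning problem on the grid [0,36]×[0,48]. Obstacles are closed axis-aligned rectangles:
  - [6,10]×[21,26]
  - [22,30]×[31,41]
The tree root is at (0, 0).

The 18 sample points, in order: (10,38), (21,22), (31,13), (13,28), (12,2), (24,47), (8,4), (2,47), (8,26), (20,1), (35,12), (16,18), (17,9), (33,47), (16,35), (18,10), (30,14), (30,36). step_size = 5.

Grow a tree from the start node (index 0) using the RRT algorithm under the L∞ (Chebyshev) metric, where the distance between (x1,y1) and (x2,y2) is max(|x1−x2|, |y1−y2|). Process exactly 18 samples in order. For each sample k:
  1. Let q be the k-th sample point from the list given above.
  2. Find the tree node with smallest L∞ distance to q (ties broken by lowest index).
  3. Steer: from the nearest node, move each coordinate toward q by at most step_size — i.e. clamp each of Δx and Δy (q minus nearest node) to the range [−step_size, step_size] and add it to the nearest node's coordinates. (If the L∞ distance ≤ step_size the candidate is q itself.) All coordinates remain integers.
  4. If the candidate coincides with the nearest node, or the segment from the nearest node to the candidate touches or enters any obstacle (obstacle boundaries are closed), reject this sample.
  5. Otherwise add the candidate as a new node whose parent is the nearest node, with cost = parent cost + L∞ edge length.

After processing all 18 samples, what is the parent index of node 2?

1. q=(10,38) nearest=0 d=38 new=(5,5) → add node 1 parent=0 cost=5
2. q=(21,22) nearest=1 d=17 new=(10,10) → add node 2 parent=1 cost=10
3. q=(31,13) nearest=2 d=21 new=(15,13) → add node 3 parent=2 cost=15
4. q=(13,28) nearest=3 d=15 new=(13,18) → add node 4 parent=3 cost=20
5. q=(12,2) nearest=1 d=7 new=(10,2) → add node 5 parent=1 cost=10
6. q=(24,47) nearest=4 d=29 new=(18,23) → add node 6 parent=4 cost=25
7. q=(8,4) nearest=5 d=2 new=(8,4) → add node 7 parent=5 cost=12
8. q=(2,47) nearest=6 d=24 new=(13,28) → add node 8 parent=6 cost=30
9. q=(8,26) nearest=8 d=5 new=(8,26) → blocked by [6,10]×[21,26], reject
10. q=(20,1) nearest=2 d=10 new=(15,5) → add node 9 parent=2 cost=15
11. q=(35,12) nearest=6 d=17 new=(23,18) → add node 10 parent=6 cost=30
12. q=(16,18) nearest=4 d=3 new=(16,18) → add node 11 parent=4 cost=23
13. q=(17,9) nearest=3 d=4 new=(17,9) → add node 12 parent=3 cost=19
14. q=(33,47) nearest=8 d=20 new=(18,33) → add node 13 parent=8 cost=35
15. q=(16,35) nearest=13 d=2 new=(16,35) → add node 14 parent=13 cost=37
16. q=(18,10) nearest=12 d=1 new=(18,10) → add node 15 parent=12 cost=20
17. q=(30,14) nearest=10 d=7 new=(28,14) → add node 16 parent=10 cost=35
18. q=(30,36) nearest=13 d=12 new=(23,36) → blocked by [22,30]×[31,41], reject

Parent of node 2: 1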